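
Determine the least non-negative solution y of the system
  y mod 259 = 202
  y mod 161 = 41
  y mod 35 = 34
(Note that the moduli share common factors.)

Combine the congruences pairwise.
gcd(259, 161) = 7 and 7 | (41 − 202), so the pair is consistent; merging gives y ≡ 202 (mod 5957), where 5957 = lcm(259, 161).
gcd(5957, 35) = 7 and 7 | (34 − 202), so the pair is consistent; merging gives y ≡ 6159 (mod 29785), where 29785 = lcm(5957, 35).
The solution is unique modulo lcm(259, 161, 35) = 29785.

6159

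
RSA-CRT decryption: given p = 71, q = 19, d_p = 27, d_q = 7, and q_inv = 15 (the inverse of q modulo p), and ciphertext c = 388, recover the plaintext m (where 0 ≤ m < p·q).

m₁ = c^(d_p) mod p: c ≡ 33 (mod 71), and 33^27 mod 71 = 61.
m₂ = c^(d_q) mod q: c ≡ 8 (mod 19), and 8^7 mod 19 = 8.
h = q_inv·(m₁ − m₂) mod p = 15·(61 − 8) mod 71 = 14.
m = m₂ + h·q = 8 + 14·19 = 274.

274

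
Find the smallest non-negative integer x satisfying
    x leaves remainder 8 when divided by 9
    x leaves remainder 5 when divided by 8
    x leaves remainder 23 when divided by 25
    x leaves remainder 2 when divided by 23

38573

Combine the congruences pairwise.
From x ≡ 8 (mod 9) write x = 8 + 9t. Substituting into x ≡ 5 (mod 8) gives 9t ≡ 5 (mod 8), and since 1⁻¹ ≡ 1 (mod 8), t ≡ 5. Hence x ≡ 8 + 9·5 = 53 (mod 72).
From x ≡ 53 (mod 72) write x = 53 + 72t. Substituting into x ≡ 23 (mod 25) gives 72t ≡ 20 (mod 25), and since 22⁻¹ ≡ 8 (mod 25), t ≡ 10. Hence x ≡ 53 + 72·10 = 773 (mod 1800).
From x ≡ 773 (mod 1800) write x = 773 + 1800t. Substituting into x ≡ 2 (mod 23) gives 1800t ≡ 11 (mod 23), and since 6⁻¹ ≡ 4 (mod 23), t ≡ 21. Hence x ≡ 773 + 1800·21 = 38573 (mod 41400).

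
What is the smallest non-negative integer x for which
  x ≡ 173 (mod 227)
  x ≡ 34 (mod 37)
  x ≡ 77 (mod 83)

232394

The moduli are pairwise coprime; N = 227·37·83 = 697117.
N/227 = 3071; 3071 ≡ 120 (mod 227); 120·70 ≡ 1, so inverse 70.
N/37 = 18841; 18841 ≡ 8 (mod 37); 8·14 ≡ 1, so inverse 14.
N/83 = 8399; 8399 ≡ 16 (mod 83); 16·26 ≡ 1, so inverse 26.
x ≡ 173·3071·70 + 34·18841·14 + 77·8399·26 = 62972924.
62972924 mod 697117 = 232394.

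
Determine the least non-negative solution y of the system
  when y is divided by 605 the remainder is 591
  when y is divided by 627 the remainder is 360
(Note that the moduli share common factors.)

24186

gcd(605, 627) = 11 and 11 | (360 − 591), so the pair is consistent; merging gives y ≡ 24186 (mod 34485), where 34485 = lcm(605, 627).
The solution is unique modulo lcm(605, 627) = 34485.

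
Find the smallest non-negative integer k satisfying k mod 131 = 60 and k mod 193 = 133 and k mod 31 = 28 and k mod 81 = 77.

17485547

From k ≡ 60 (mod 131) write k = 60 + 131t. Substituting into k ≡ 133 (mod 193) gives 131t ≡ 73 (mod 193), and since 131⁻¹ ≡ 28 (mod 193), t ≡ 114. Hence k ≡ 60 + 131·114 = 14994 (mod 25283).
From k ≡ 14994 (mod 25283) write k = 14994 + 25283t. Substituting into k ≡ 28 (mod 31) gives 25283t ≡ 7 (mod 31), and since 18⁻¹ ≡ 19 (mod 31), t ≡ 9. Hence k ≡ 14994 + 25283·9 = 242541 (mod 783773).
From k ≡ 242541 (mod 783773) write k = 242541 + 783773t. Substituting into k ≡ 77 (mod 81) gives 783773t ≡ 50 (mod 81), and since 17⁻¹ ≡ 62 (mod 81), t ≡ 22. Hence k ≡ 242541 + 783773·22 = 17485547 (mod 63485613).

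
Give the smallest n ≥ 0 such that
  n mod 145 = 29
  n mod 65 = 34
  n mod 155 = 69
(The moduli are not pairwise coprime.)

57884

Combine the congruences pairwise.
gcd(145, 65) = 5 and 5 | (34 − 29), so the pair is consistent; merging gives n ≡ 1334 (mod 1885), where 1885 = lcm(145, 65).
gcd(1885, 155) = 5 and 5 | (69 − 1334), so the pair is consistent; merging gives n ≡ 57884 (mod 58435), where 58435 = lcm(1885, 155).
The solution is unique modulo lcm(145, 65, 155) = 58435.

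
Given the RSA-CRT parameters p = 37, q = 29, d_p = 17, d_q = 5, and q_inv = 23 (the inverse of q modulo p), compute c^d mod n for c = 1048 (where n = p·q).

589

m₁ = c^(d_p) mod p: c ≡ 12 (mod 37), and 12^17 mod 37 = 34.
m₂ = c^(d_q) mod q: c ≡ 4 (mod 29), and 4^5 mod 29 = 9.
h = q_inv·(m₁ − m₂) mod p = 23·(34 − 9) mod 37 = 20.
m = m₂ + h·q = 9 + 20·29 = 589.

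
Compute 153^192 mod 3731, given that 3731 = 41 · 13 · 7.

Mod 41: 153 ≡ 30; by Fermat, exponent reduces to 192 mod 40 = 32; 30^32 ≡ 18 (mod 41).
Mod 13: 153 ≡ 10; since 12 | 192, by Fermat 10^192 ≡ 1 (mod 13).
Mod 7: 153 ≡ 6; since 6 | 192, by Fermat 6^192 ≡ 1 (mod 7).
Combine by CRT: x ≡ 18 (mod 41), x ≡ 1 (mod 13), x ≡ 1 (mod 7) ⇒ x ≡ 1002 (mod 3731).

1002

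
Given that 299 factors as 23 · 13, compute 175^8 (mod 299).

Mod 23: 175 ≡ 14; 14^8 ≡ 13 (mod 23).
Mod 13: 175 ≡ 6; 6^8 ≡ 3 (mod 13).
Combine by CRT: x ≡ 13 (mod 23), x ≡ 3 (mod 13) ⇒ x ≡ 289 (mod 299).

289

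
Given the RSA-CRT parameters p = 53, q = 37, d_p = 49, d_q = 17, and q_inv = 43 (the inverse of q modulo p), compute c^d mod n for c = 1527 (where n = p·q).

1469

m₁ = c^(d_p) mod p: c ≡ 43 (mod 53), and 43^49 mod 53 = 38.
m₂ = c^(d_q) mod q: c ≡ 10 (mod 37), and 10^17 mod 37 = 26.
h = q_inv·(m₁ − m₂) mod p = 43·(38 − 26) mod 53 = 39.
m = m₂ + h·q = 26 + 39·37 = 1469.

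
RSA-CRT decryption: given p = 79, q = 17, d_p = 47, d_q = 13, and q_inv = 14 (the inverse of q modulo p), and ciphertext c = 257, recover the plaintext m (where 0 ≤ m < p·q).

151

m₁ = c^(d_p) mod p: c ≡ 20 (mod 79), and 20^47 mod 79 = 72.
m₂ = c^(d_q) mod q: c ≡ 2 (mod 17), and 2^13 mod 17 = 15.
h = q_inv·(m₁ − m₂) mod p = 14·(72 − 15) mod 79 = 8.
m = m₂ + h·q = 15 + 8·17 = 151.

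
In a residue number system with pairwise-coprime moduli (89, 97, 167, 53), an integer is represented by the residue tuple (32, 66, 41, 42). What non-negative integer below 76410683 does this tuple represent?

The moduli are pairwise coprime; N = 89·97·167·53 = 76410683.
N/89 = 858547; 858547 ≡ 53 (mod 89); 53·42 ≡ 1, so inverse 42.
N/97 = 787739; 787739 ≡ 2 (mod 97); 2·49 ≡ 1, so inverse 49.
N/167 = 457549; 457549 ≡ 136 (mod 167); 136·70 ≡ 1, so inverse 70.
N/53 = 1441711; 1441711 ≡ 5 (mod 53); 5·32 ≡ 1, so inverse 32.
x ≡ 32·858547·42 + 66·787739·49 + 41·457549·70 + 42·1441711·32 = 6952260308.
6952260308 mod 76410683 = 75298838.

75298838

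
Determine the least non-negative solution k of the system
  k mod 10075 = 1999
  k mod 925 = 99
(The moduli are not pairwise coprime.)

Combine the congruences pairwise.
gcd(10075, 925) = 25 and 25 | (99 − 1999), so the pair is consistent; merging gives k ≡ 193424 (mod 372775), where 372775 = lcm(10075, 925).
The solution is unique modulo lcm(10075, 925) = 372775.

193424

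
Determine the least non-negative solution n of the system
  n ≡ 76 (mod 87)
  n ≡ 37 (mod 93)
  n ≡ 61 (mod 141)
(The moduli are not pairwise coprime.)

Combine the congruences pairwise.
gcd(87, 93) = 3 and 3 | (37 − 76), so the pair is consistent; merging gives n ≡ 1990 (mod 2697), where 2697 = lcm(87, 93).
gcd(2697, 141) = 3 and 3 | (61 − 1990), so the pair is consistent; merging gives n ≡ 72112 (mod 126759), where 126759 = lcm(2697, 141).
The solution is unique modulo lcm(87, 93, 141) = 126759.

72112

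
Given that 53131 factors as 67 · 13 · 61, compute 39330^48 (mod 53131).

Mod 67: 39330 ≡ 1; 1^48 ≡ 1 (mod 67).
Mod 13: 39330 ≡ 5; since 12 | 48, by Fermat 5^48 ≡ 1 (mod 13).
Mod 61: 39330 ≡ 46; 46^48 ≡ 20 (mod 61).
Combine by CRT: x ≡ 1 (mod 67), x ≡ 1 (mod 13), x ≡ 20 (mod 61) ⇒ x ≡ 32228 (mod 53131).

32228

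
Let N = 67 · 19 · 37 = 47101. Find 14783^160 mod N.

28691

Mod 67: 14783 ≡ 43; by Fermat, exponent reduces to 160 mod 66 = 28; 43^28 ≡ 15 (mod 67).
Mod 19: 14783 ≡ 1; by Fermat, exponent reduces to 160 mod 18 = 16; 1^16 ≡ 1 (mod 19).
Mod 37: 14783 ≡ 20; by Fermat, exponent reduces to 160 mod 36 = 16; 20^16 ≡ 16 (mod 37).
Combine by CRT: x ≡ 15 (mod 67), x ≡ 1 (mod 19), x ≡ 16 (mod 37) ⇒ x ≡ 28691 (mod 47101).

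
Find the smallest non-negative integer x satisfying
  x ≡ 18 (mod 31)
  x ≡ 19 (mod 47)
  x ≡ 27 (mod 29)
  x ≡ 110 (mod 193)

546300

The moduli are pairwise coprime; N = 31·47·29·193 = 8154829.
N/31 = 263059; 263059 ≡ 24 (mod 31); 24·22 ≡ 1, so inverse 22.
N/47 = 173507; 173507 ≡ 30 (mod 47); 30·11 ≡ 1, so inverse 11.
N/29 = 281201; 281201 ≡ 17 (mod 29); 17·12 ≡ 1, so inverse 12.
N/193 = 42253; 42253 ≡ 179 (mod 193); 179·124 ≡ 1, so inverse 124.
x ≡ 18·263059·22 + 19·173507·11 + 27·281201·12 + 110·42253·124 = 807874371.
807874371 mod 8154829 = 546300.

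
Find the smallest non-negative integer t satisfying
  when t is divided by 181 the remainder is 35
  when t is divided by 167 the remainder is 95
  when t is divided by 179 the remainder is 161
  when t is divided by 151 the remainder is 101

The moduli are pairwise coprime; N = 181·167·179·151 = 817005583.
N/181 = 4513843; 4513843 ≡ 65 (mod 181); 65·39 ≡ 1, so inverse 39.
N/167 = 4892249; 4892249 ≡ 151 (mod 167); 151·73 ≡ 1, so inverse 73.
N/179 = 4564277; 4564277 ≡ 135 (mod 179); 135·61 ≡ 1, so inverse 61.
N/151 = 5410633; 5410633 ≡ 1 (mod 151), inverse 1.
t ≡ 35·4513843·39 + 95·4892249·73 + 161·4564277·61 + 101·5410633·1 = 85461380860.
85461380860 mod 817005583 = 492800228.

492800228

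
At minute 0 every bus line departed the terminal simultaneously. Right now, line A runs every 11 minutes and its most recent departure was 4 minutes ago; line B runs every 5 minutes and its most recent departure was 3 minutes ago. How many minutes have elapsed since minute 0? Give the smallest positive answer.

Combine the congruences pairwise.
From t ≡ 4 (mod 11) write t = 4 + 11s. Substituting into t ≡ 3 (mod 5) gives 11s ≡ 4 (mod 5), and since 1⁻¹ ≡ 1 (mod 5), s ≡ 4. Hence t ≡ 4 + 11·4 = 48 (mod 55).

48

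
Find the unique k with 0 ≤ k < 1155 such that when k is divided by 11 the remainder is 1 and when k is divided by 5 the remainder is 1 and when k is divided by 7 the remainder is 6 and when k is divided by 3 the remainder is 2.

881

The moduli are pairwise coprime; N = 11·5·7·3 = 1155.
N/11 = 105; 105 ≡ 6 (mod 11); 6·2 ≡ 1, so inverse 2.
N/5 = 231; 231 ≡ 1 (mod 5), inverse 1.
N/7 = 165; 165 ≡ 4 (mod 7); 4·2 ≡ 1, so inverse 2.
N/3 = 385; 385 ≡ 1 (mod 3), inverse 1.
k ≡ 1·105·2 + 1·231·1 + 6·165·2 + 2·385·1 = 3191.
3191 mod 1155 = 881.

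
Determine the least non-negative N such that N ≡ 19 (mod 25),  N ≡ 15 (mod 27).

69

Combine the congruences pairwise.
From N ≡ 19 (mod 25) write N = 19 + 25t. Substituting into N ≡ 15 (mod 27) gives 25t ≡ 23 (mod 27), and since 25⁻¹ ≡ 13 (mod 27), t ≡ 2. Hence N ≡ 19 + 25·2 = 69 (mod 675).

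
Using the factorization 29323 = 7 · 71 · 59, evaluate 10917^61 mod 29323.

Mod 7: 10917 ≡ 4; by Fermat, exponent reduces to 61 mod 6 = 1; 4^1 ≡ 4 (mod 7).
Mod 71: 10917 ≡ 54; 54^61 ≡ 54 (mod 71).
Mod 59: 10917 ≡ 2; by Fermat, exponent reduces to 61 mod 58 = 3; 2^3 ≡ 8 (mod 59).
Combine by CRT: x ≡ 4 (mod 7), x ≡ 54 (mod 71), x ≡ 8 (mod 59) ⇒ x ≡ 480 (mod 29323).

480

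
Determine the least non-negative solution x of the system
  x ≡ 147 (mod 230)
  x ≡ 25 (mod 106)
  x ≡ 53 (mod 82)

257287

Combine the congruences pairwise.
gcd(230, 106) = 2 and 2 | (25 − 147), so the pair is consistent; merging gives x ≡ 1297 (mod 12190), where 12190 = lcm(230, 106).
gcd(12190, 82) = 2 and 2 | (53 − 1297), so the pair is consistent; merging gives x ≡ 257287 (mod 499790), where 499790 = lcm(12190, 82).
The solution is unique modulo lcm(230, 106, 82) = 499790.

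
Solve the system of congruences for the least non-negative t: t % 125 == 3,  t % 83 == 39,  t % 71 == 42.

The moduli are pairwise coprime; N = 125·83·71 = 736625.
N/125 = 5893; 5893 ≡ 18 (mod 125); 18·7 ≡ 1, so inverse 7.
N/83 = 8875; 8875 ≡ 77 (mod 83); 77·69 ≡ 1, so inverse 69.
N/71 = 10375; 10375 ≡ 9 (mod 71); 9·8 ≡ 1, so inverse 8.
t ≡ 3·5893·7 + 39·8875·69 + 42·10375·8 = 27492378.
27492378 mod 736625 = 237253.

237253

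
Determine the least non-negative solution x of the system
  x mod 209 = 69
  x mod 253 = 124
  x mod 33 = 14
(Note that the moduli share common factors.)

3413

Combine the congruences pairwise.
gcd(209, 253) = 11 and 11 | (124 − 69), so the pair is consistent; merging gives x ≡ 3413 (mod 4807), where 4807 = lcm(209, 253).
gcd(4807, 33) = 11 and 11 | (14 − 3413), so the pair is consistent; merging gives x ≡ 3413 (mod 14421), where 14421 = lcm(4807, 33).
The solution is unique modulo lcm(209, 253, 33) = 14421.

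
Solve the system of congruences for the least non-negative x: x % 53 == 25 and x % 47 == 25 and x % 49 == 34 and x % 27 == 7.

1233070

From x ≡ 25 (mod 53) write x = 25 + 53t. Substituting into x ≡ 25 (mod 47) gives 53t ≡ 0 (mod 47), and since 6⁻¹ ≡ 8 (mod 47), t ≡ 0. Hence x ≡ 25 + 53·0 = 25 (mod 2491).
From x ≡ 25 (mod 2491) write x = 25 + 2491t. Substituting into x ≡ 34 (mod 49) gives 2491t ≡ 9 (mod 49), and since 41⁻¹ ≡ 6 (mod 49), t ≡ 5. Hence x ≡ 25 + 2491·5 = 12480 (mod 122059).
From x ≡ 12480 (mod 122059) write x = 12480 + 122059t. Substituting into x ≡ 7 (mod 27) gives 122059t ≡ 1 (mod 27), and since 19⁻¹ ≡ 10 (mod 27), t ≡ 10. Hence x ≡ 12480 + 122059·10 = 1233070 (mod 3295593).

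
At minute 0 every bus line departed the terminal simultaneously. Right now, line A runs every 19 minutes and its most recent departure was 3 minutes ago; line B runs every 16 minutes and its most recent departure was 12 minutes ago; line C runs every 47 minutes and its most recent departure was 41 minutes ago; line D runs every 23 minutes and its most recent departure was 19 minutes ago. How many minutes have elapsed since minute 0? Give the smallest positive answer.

Combine the congruences pairwise.
From t ≡ 3 (mod 19) write t = 3 + 19s. Substituting into t ≡ 12 (mod 16) gives 19s ≡ 9 (mod 16), and since 3⁻¹ ≡ 11 (mod 16), s ≡ 3. Hence t ≡ 3 + 19·3 = 60 (mod 304).
From t ≡ 60 (mod 304) write t = 60 + 304s. Substituting into t ≡ 41 (mod 47) gives 304s ≡ 28 (mod 47), and since 22⁻¹ ≡ 15 (mod 47), s ≡ 44. Hence t ≡ 60 + 304·44 = 13436 (mod 14288).
From t ≡ 13436 (mod 14288) write t = 13436 + 14288s. Substituting into t ≡ 19 (mod 23) gives 14288s ≡ 15 (mod 23), and since 5⁻¹ ≡ 14 (mod 23), s ≡ 3. Hence t ≡ 13436 + 14288·3 = 56300 (mod 328624).

56300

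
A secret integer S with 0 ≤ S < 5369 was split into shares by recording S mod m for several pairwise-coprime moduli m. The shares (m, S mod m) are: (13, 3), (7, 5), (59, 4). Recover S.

5255

The moduli are pairwise coprime; N = 13·7·59 = 5369.
N/13 = 413; 413 ≡ 10 (mod 13); 10·4 ≡ 1, so inverse 4.
N/7 = 767; 767 ≡ 4 (mod 7); 4·2 ≡ 1, so inverse 2.
N/59 = 91; 91 ≡ 32 (mod 59); 32·24 ≡ 1, so inverse 24.
S ≡ 3·413·4 + 5·767·2 + 4·91·24 = 21362.
21362 mod 5369 = 5255.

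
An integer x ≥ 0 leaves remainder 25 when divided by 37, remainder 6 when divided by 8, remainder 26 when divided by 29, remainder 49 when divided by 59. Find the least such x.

118462

The moduli are pairwise coprime; N = 37·8·29·59 = 506456.
N/37 = 13688; 13688 ≡ 35 (mod 37); 35·18 ≡ 1, so inverse 18.
N/8 = 63307; 63307 ≡ 3 (mod 8); 3·3 ≡ 1, so inverse 3.
N/29 = 17464; 17464 ≡ 6 (mod 29); 6·5 ≡ 1, so inverse 5.
N/59 = 8584; 8584 ≡ 29 (mod 59); 29·57 ≡ 1, so inverse 57.
x ≡ 25·13688·18 + 6·63307·3 + 26·17464·5 + 49·8584·57 = 33544558.
33544558 mod 506456 = 118462.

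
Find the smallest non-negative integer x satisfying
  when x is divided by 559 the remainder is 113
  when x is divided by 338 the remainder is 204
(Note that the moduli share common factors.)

Combine the congruences pairwise.
gcd(559, 338) = 13 and 13 | (204 − 113), so the pair is consistent; merging gives x ≡ 2908 (mod 14534), where 14534 = lcm(559, 338).
The solution is unique modulo lcm(559, 338) = 14534.

2908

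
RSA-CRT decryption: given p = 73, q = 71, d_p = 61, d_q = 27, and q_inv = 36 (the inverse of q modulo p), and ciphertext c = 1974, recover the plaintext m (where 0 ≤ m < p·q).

4456

m₁ = c^(d_p) mod p: c ≡ 3 (mod 73), and 3^61 mod 73 = 3.
m₂ = c^(d_q) mod q: c ≡ 57 (mod 71), and 57^27 mod 71 = 54.
h = q_inv·(m₁ − m₂) mod p = 36·(3 − 54) mod 73 = 62.
m = m₂ + h·q = 54 + 62·71 = 4456.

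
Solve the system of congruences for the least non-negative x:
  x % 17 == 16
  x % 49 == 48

From x ≡ 16 (mod 17) write x = 16 + 17t. Substituting into x ≡ 48 (mod 49) gives 17t ≡ 32 (mod 49), and since 17⁻¹ ≡ 26 (mod 49), t ≡ 48. Hence x ≡ 16 + 17·48 = 832 (mod 833).

832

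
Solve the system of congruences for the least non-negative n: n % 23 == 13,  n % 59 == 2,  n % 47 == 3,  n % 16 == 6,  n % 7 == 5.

The moduli are pairwise coprime; M = 23·59·47·16·7 = 7143248.
M/23 = 310576; 310576 ≡ 7 (mod 23); 7·10 ≡ 1, so inverse 10.
M/59 = 121072; 121072 ≡ 4 (mod 59); 4·15 ≡ 1, so inverse 15.
M/47 = 151984; 151984 ≡ 33 (mod 47); 33·10 ≡ 1, so inverse 10.
M/16 = 446453; 446453 ≡ 5 (mod 16); 5·13 ≡ 1, so inverse 13.
M/7 = 1020464; 1020464 ≡ 4 (mod 7); 4·2 ≡ 1, so inverse 2.
n ≡ 13·310576·10 + 2·121072·15 + 3·151984·10 + 6·446453·13 + 5·1020464·2 = 93594534.
93594534 mod 7143248 = 732310.

732310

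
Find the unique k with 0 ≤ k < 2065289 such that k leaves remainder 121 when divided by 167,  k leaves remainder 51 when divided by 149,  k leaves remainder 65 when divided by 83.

The moduli are pairwise coprime; N = 167·149·83 = 2065289.
N/167 = 12367; 12367 ≡ 9 (mod 167); 9·130 ≡ 1, so inverse 130.
N/149 = 13861; 13861 ≡ 4 (mod 149); 4·112 ≡ 1, so inverse 112.
N/83 = 24883; 24883 ≡ 66 (mod 83); 66·39 ≡ 1, so inverse 39.
k ≡ 121·12367·130 + 51·13861·112 + 65·24883·39 = 336785347.
336785347 mod 2065289 = 143240.

143240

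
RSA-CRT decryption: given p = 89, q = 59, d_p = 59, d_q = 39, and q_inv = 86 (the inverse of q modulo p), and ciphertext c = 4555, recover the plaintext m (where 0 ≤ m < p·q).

m₁ = c^(d_p) mod p: c ≡ 16 (mod 89), and 16^59 mod 89 = 32.
m₂ = c^(d_q) mod q: c ≡ 12 (mod 59), and 12^39 mod 59 = 15.
h = q_inv·(m₁ − m₂) mod p = 86·(32 − 15) mod 89 = 38.
m = m₂ + h·q = 15 + 38·59 = 2257.

2257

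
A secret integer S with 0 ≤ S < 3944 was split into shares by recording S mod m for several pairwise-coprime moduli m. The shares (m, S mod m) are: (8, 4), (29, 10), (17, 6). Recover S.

The moduli are pairwise coprime; N = 8·29·17 = 3944.
N/8 = 493; 493 ≡ 5 (mod 8); 5·5 ≡ 1, so inverse 5.
N/29 = 136; 136 ≡ 20 (mod 29); 20·16 ≡ 1, so inverse 16.
N/17 = 232; 232 ≡ 11 (mod 17); 11·14 ≡ 1, so inverse 14.
S ≡ 4·493·5 + 10·136·16 + 6·232·14 = 51108.
51108 mod 3944 = 3780.

3780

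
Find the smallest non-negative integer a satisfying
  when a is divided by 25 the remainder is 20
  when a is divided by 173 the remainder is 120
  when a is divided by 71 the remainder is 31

Combine the congruences pairwise.
From a ≡ 20 (mod 25) write a = 20 + 25t. Substituting into a ≡ 120 (mod 173) gives 25t ≡ 100 (mod 173), and since 25⁻¹ ≡ 90 (mod 173), t ≡ 4. Hence a ≡ 20 + 25·4 = 120 (mod 4325).
From a ≡ 120 (mod 4325) write a = 120 + 4325t. Substituting into a ≡ 31 (mod 71) gives 4325t ≡ 53 (mod 71), and since 65⁻¹ ≡ 59 (mod 71), t ≡ 3. Hence a ≡ 120 + 4325·3 = 13095 (mod 307075).

13095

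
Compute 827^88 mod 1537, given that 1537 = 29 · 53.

Mod 29: 827 ≡ 15; by Fermat, exponent reduces to 88 mod 28 = 4; 15^4 ≡ 20 (mod 29).
Mod 53: 827 ≡ 32; by Fermat, exponent reduces to 88 mod 52 = 36; 32^36 ≡ 13 (mod 53).
Combine by CRT: x ≡ 20 (mod 29), x ≡ 13 (mod 53) ⇒ x ≡ 861 (mod 1537).

861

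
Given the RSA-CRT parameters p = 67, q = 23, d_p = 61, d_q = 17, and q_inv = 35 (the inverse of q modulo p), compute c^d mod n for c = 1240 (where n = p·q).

m₁ = c^(d_p) mod p: c ≡ 34 (mod 67), and 34^61 mod 67 = 32.
m₂ = c^(d_q) mod q: c ≡ 21 (mod 23), and 21^17 mod 23 = 5.
h = q_inv·(m₁ − m₂) mod p = 35·(32 − 5) mod 67 = 7.
m = m₂ + h·q = 5 + 7·23 = 166.

166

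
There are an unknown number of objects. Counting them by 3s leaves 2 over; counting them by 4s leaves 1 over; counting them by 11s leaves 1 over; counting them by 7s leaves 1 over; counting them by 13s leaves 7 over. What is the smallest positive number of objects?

The moduli are pairwise coprime; M = 3·4·11·7·13 = 12012.
M/3 = 4004; 4004 ≡ 2 (mod 3); 2·2 ≡ 1, so inverse 2.
M/4 = 3003; 3003 ≡ 3 (mod 4); 3·3 ≡ 1, so inverse 3.
M/11 = 1092; 1092 ≡ 3 (mod 11); 3·4 ≡ 1, so inverse 4.
M/7 = 1716; 1716 ≡ 1 (mod 7), inverse 1.
M/13 = 924; 924 ≡ 1 (mod 13), inverse 1.
N ≡ 2·4004·2 + 1·3003·3 + 1·1092·4 + 1·1716·1 + 7·924·1 = 37577.
37577 mod 12012 = 1541.

1541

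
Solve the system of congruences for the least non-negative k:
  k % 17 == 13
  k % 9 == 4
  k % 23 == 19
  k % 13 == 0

Combine the congruences pairwise.
From k ≡ 13 (mod 17) write k = 13 + 17t. Substituting into k ≡ 4 (mod 9) gives 17t ≡ 0 (mod 9), and since 8⁻¹ ≡ 8 (mod 9), t ≡ 0. Hence k ≡ 13 + 17·0 = 13 (mod 153).
From k ≡ 13 (mod 153) write k = 13 + 153t. Substituting into k ≡ 19 (mod 23) gives 153t ≡ 6 (mod 23), and since 15⁻¹ ≡ 20 (mod 23), t ≡ 5. Hence k ≡ 13 + 153·5 = 778 (mod 3519).
From k ≡ 778 (mod 3519) write k = 778 + 3519t. Substituting into k ≡ 0 (mod 13) gives 3519t ≡ 2 (mod 13), and since 9⁻¹ ≡ 3 (mod 13), t ≡ 6. Hence k ≡ 778 + 3519·6 = 21892 (mod 45747).

21892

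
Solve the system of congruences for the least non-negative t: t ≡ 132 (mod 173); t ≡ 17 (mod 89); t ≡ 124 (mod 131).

The moduli are pairwise coprime; N = 173·89·131 = 2017007.
N/173 = 11659; 11659 ≡ 68 (mod 173); 68·28 ≡ 1, so inverse 28.
N/89 = 22663; 22663 ≡ 57 (mod 89); 57·25 ≡ 1, so inverse 25.
N/131 = 15397; 15397 ≡ 70 (mod 131); 70·73 ≡ 1, so inverse 73.
t ≡ 132·11659·28 + 17·22663·25 + 124·15397·73 = 192097083.
192097083 mod 2017007 = 481418.

481418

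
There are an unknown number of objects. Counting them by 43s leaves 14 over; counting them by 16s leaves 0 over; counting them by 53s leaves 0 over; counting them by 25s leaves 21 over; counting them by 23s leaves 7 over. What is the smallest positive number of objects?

From N ≡ 14 (mod 43) write N = 14 + 43t. Substituting into N ≡ 0 (mod 16) gives 43t ≡ 2 (mod 16), and since 11⁻¹ ≡ 3 (mod 16), t ≡ 6. Hence N ≡ 14 + 43·6 = 272 (mod 688).
From N ≡ 272 (mod 688) write N = 272 + 688t. Substituting into N ≡ 0 (mod 53) gives 688t ≡ 46 (mod 53), and since 52⁻¹ ≡ 52 (mod 53), t ≡ 7. Hence N ≡ 272 + 688·7 = 5088 (mod 36464).
From N ≡ 5088 (mod 36464) write N = 5088 + 36464t. Substituting into N ≡ 21 (mod 25) gives 36464t ≡ 8 (mod 25), and since 14⁻¹ ≡ 9 (mod 25), t ≡ 22. Hence N ≡ 5088 + 36464·22 = 807296 (mod 911600).
From N ≡ 807296 (mod 911600) write N = 807296 + 911600t. Substituting into N ≡ 7 (mod 23) gives 911600t ≡ 11 (mod 23), and since 18⁻¹ ≡ 9 (mod 23), t ≡ 7. Hence N ≡ 807296 + 911600·7 = 7188496 (mod 20966800).

7188496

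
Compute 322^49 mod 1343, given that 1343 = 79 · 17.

424

Mod 79: 322 ≡ 6; 6^49 ≡ 29 (mod 79).
Mod 17: 322 ≡ 16; by Fermat, exponent reduces to 49 mod 16 = 1; 16^1 ≡ 16 (mod 17).
Combine by CRT: x ≡ 29 (mod 79), x ≡ 16 (mod 17) ⇒ x ≡ 424 (mod 1343).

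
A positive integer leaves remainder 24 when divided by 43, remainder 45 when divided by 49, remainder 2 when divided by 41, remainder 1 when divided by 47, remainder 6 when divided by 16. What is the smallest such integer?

From k ≡ 24 (mod 43) write k = 24 + 43t. Substituting into k ≡ 45 (mod 49) gives 43t ≡ 21 (mod 49), and since 43⁻¹ ≡ 8 (mod 49), t ≡ 21. Hence k ≡ 24 + 43·21 = 927 (mod 2107).
From k ≡ 927 (mod 2107) write k = 927 + 2107t. Substituting into k ≡ 2 (mod 41) gives 2107t ≡ 18 (mod 41), and since 16⁻¹ ≡ 18 (mod 41), t ≡ 37. Hence k ≡ 927 + 2107·37 = 78886 (mod 86387).
From k ≡ 78886 (mod 86387) write k = 78886 + 86387t. Substituting into k ≡ 1 (mod 47) gives 86387t ≡ 28 (mod 47), and since 1⁻¹ ≡ 1 (mod 47), t ≡ 28. Hence k ≡ 78886 + 86387·28 = 2497722 (mod 4060189).
From k ≡ 2497722 (mod 4060189) write k = 2497722 + 4060189t. Substituting into k ≡ 6 (mod 16) gives 4060189t ≡ 12 (mod 16), and since 13⁻¹ ≡ 5 (mod 16), t ≡ 12. Hence k ≡ 2497722 + 4060189·12 = 51219990 (mod 64963024).

51219990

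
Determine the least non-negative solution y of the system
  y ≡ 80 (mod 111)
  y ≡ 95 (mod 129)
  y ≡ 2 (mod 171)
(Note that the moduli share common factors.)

gcd(111, 129) = 3 and 3 | (95 − 80), so the pair is consistent; merging gives y ≡ 3965 (mod 4773), where 4773 = lcm(111, 129).
gcd(4773, 171) = 3 and 3 | (2 − 3965), so the pair is consistent; merging gives y ≡ 13511 (mod 272061), where 272061 = lcm(4773, 171).
The solution is unique modulo lcm(111, 129, 171) = 272061.

13511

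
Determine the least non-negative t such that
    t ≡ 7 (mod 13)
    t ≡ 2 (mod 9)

20

From t ≡ 7 (mod 13) write t = 7 + 13s. Substituting into t ≡ 2 (mod 9) gives 13s ≡ 4 (mod 9), and since 4⁻¹ ≡ 7 (mod 9), s ≡ 1. Hence t ≡ 7 + 13·1 = 20 (mod 117).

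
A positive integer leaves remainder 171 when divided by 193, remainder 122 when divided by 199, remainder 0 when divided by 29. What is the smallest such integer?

From x ≡ 171 (mod 193) write x = 171 + 193t. Substituting into x ≡ 122 (mod 199) gives 193t ≡ 150 (mod 199), and since 193⁻¹ ≡ 33 (mod 199), t ≡ 174. Hence x ≡ 171 + 193·174 = 33753 (mod 38407).
From x ≡ 33753 (mod 38407) write x = 33753 + 38407t. Substituting into x ≡ 0 (mod 29) gives 38407t ≡ 3 (mod 29), and since 11⁻¹ ≡ 8 (mod 29), t ≡ 24. Hence x ≡ 33753 + 38407·24 = 955521 (mod 1113803).

955521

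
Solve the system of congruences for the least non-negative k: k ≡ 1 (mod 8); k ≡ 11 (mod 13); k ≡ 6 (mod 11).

193

The moduli are pairwise coprime; N = 8·13·11 = 1144.
N/8 = 143; 143 ≡ 7 (mod 8); 7·7 ≡ 1, so inverse 7.
N/13 = 88; 88 ≡ 10 (mod 13); 10·4 ≡ 1, so inverse 4.
N/11 = 104; 104 ≡ 5 (mod 11); 5·9 ≡ 1, so inverse 9.
k ≡ 1·143·7 + 11·88·4 + 6·104·9 = 10489.
10489 mod 1144 = 193.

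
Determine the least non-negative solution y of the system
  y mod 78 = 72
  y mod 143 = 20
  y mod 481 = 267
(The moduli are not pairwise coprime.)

4596

gcd(78, 143) = 13 and 13 | (20 − 72), so the pair is consistent; merging gives y ≡ 306 (mod 858), where 858 = lcm(78, 143).
gcd(858, 481) = 13 and 13 | (267 − 306), so the pair is consistent; merging gives y ≡ 4596 (mod 31746), where 31746 = lcm(858, 481).
The solution is unique modulo lcm(78, 143, 481) = 31746.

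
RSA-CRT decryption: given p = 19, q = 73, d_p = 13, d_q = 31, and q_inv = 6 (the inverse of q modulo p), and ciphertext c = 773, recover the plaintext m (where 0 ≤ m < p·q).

m₁ = c^(d_p) mod p: c ≡ 13 (mod 19), and 13^13 mod 19 = 15.
m₂ = c^(d_q) mod q: c ≡ 43 (mod 73), and 43^31 mod 73 = 66.
h = q_inv·(m₁ − m₂) mod p = 6·(15 − 66) mod 19 = 17.
m = m₂ + h·q = 66 + 17·73 = 1307.

1307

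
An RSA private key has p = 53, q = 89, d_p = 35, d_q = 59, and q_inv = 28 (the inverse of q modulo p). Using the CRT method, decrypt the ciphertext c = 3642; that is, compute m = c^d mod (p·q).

m₁ = c^(d_p) mod p: c ≡ 38 (mod 53), and 38^35 mod 53 = 37.
m₂ = c^(d_q) mod q: c ≡ 82 (mod 89), and 82^59 mod 89 = 15.
h = q_inv·(m₁ − m₂) mod p = 28·(37 − 15) mod 53 = 33.
m = m₂ + h·q = 15 + 33·89 = 2952.

2952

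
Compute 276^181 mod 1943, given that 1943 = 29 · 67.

1680

Mod 29: 276 ≡ 15; by Fermat, exponent reduces to 181 mod 28 = 13; 15^13 ≡ 27 (mod 29).
Mod 67: 276 ≡ 8; by Fermat, exponent reduces to 181 mod 66 = 49; 8^49 ≡ 5 (mod 67).
Combine by CRT: x ≡ 27 (mod 29), x ≡ 5 (mod 67) ⇒ x ≡ 1680 (mod 1943).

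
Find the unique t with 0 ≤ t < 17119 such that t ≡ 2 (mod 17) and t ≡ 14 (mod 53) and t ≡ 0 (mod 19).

16815

The moduli are pairwise coprime; N = 17·53·19 = 17119.
N/17 = 1007; 1007 ≡ 4 (mod 17); 4·13 ≡ 1, so inverse 13.
N/53 = 323; 323 ≡ 5 (mod 53); 5·32 ≡ 1, so inverse 32.
N/19 = 901; 901 ≡ 8 (mod 19); 8·12 ≡ 1, so inverse 12.
t ≡ 2·1007·13 + 14·323·32 + 0·901·12 = 170886.
170886 mod 17119 = 16815.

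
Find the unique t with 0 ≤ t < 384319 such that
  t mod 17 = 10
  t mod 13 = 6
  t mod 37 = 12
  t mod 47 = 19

From t ≡ 10 (mod 17) write t = 10 + 17s. Substituting into t ≡ 6 (mod 13) gives 17s ≡ 9 (mod 13), and since 4⁻¹ ≡ 10 (mod 13), s ≡ 12. Hence t ≡ 10 + 17·12 = 214 (mod 221).
From t ≡ 214 (mod 221) write t = 214 + 221s. Substituting into t ≡ 12 (mod 37) gives 221s ≡ 20 (mod 37), and since 36⁻¹ ≡ 36 (mod 37), s ≡ 17. Hence t ≡ 214 + 221·17 = 3971 (mod 8177).
From t ≡ 3971 (mod 8177) write t = 3971 + 8177s. Substituting into t ≡ 19 (mod 47) gives 8177s ≡ 43 (mod 47), and since 46⁻¹ ≡ 46 (mod 47), s ≡ 4. Hence t ≡ 3971 + 8177·4 = 36679 (mod 384319).

36679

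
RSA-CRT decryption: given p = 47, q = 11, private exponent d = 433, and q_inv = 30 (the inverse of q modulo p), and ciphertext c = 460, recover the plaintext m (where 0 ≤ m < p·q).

487

d_p = d mod (p−1) = 433 mod 46 = 19; d_q = d mod (q−1) = 3.
m₁ = c^(d_p) mod p: c ≡ 37 (mod 47), and 37^19 mod 47 = 17.
m₂ = c^(d_q) mod q: c ≡ 9 (mod 11), and 9^3 mod 11 = 3.
h = q_inv·(m₁ − m₂) mod p = 30·(17 − 3) mod 47 = 44.
m = m₂ + h·q = 3 + 44·11 = 487.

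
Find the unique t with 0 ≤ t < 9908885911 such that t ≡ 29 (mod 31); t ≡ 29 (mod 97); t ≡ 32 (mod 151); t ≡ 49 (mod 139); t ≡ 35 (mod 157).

The moduli are pairwise coprime; N = 31·97·151·139·157 = 9908885911.
N/31 = 319641481; 319641481 ≡ 16 (mod 31); 16·2 ≡ 1, so inverse 2.
N/97 = 102153463; 102153463 ≡ 47 (mod 97); 47·64 ≡ 1, so inverse 64.
N/151 = 65621761; 65621761 ≡ 30 (mod 151); 30·146 ≡ 1, so inverse 146.
N/139 = 71286949; 71286949 ≡ 104 (mod 139); 104·135 ≡ 1, so inverse 135.
N/157 = 63113923; 63113923 ≡ 80 (mod 157); 80·53 ≡ 1, so inverse 53.
t ≡ 29·319641481·2 + 29·102153463·64 + 32·65621761·146 + 49·71286949·135 + 35·63113923·53 = 1103360395418.
1103360395418 mod 9908885911 = 3474059297.

3474059297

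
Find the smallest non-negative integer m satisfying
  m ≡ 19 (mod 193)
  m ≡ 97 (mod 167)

598

From m ≡ 19 (mod 193) write m = 19 + 193t. Substituting into m ≡ 97 (mod 167) gives 193t ≡ 78 (mod 167), and since 26⁻¹ ≡ 45 (mod 167), t ≡ 3. Hence m ≡ 19 + 193·3 = 598 (mod 32231).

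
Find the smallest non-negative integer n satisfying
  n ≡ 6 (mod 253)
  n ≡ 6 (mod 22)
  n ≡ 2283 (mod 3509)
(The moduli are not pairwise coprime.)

gcd(253, 22) = 11 and 11 | (6 − 6), so the pair is consistent; merging gives n ≡ 6 (mod 506), where 506 = lcm(253, 22).
gcd(506, 3509) = 11 and 11 | (2283 − 6), so the pair is consistent; merging gives n ≡ 82990 (mod 161414), where 161414 = lcm(506, 3509).
The solution is unique modulo lcm(253, 22, 3509) = 161414.

82990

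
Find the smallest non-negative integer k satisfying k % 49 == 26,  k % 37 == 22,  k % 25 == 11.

The moduli are pairwise coprime; N = 49·37·25 = 45325.
N/49 = 925; 925 ≡ 43 (mod 49); 43·8 ≡ 1, so inverse 8.
N/37 = 1225; 1225 ≡ 4 (mod 37); 4·28 ≡ 1, so inverse 28.
N/25 = 1813; 1813 ≡ 13 (mod 25); 13·2 ≡ 1, so inverse 2.
k ≡ 26·925·8 + 22·1225·28 + 11·1813·2 = 986886.
986886 mod 45325 = 35061.

35061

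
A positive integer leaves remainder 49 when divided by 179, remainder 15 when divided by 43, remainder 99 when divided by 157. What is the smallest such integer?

559961

From x ≡ 49 (mod 179) write x = 49 + 179t. Substituting into x ≡ 15 (mod 43) gives 179t ≡ 9 (mod 43), and since 7⁻¹ ≡ 37 (mod 43), t ≡ 32. Hence x ≡ 49 + 179·32 = 5777 (mod 7697).
From x ≡ 5777 (mod 7697) write x = 5777 + 7697t. Substituting into x ≡ 99 (mod 157) gives 7697t ≡ 131 (mod 157), and since 4⁻¹ ≡ 118 (mod 157), t ≡ 72. Hence x ≡ 5777 + 7697·72 = 559961 (mod 1208429).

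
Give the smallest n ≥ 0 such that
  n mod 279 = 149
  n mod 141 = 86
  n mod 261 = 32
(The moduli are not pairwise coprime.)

Combine the congruences pairwise.
gcd(279, 141) = 3 and 3 | (86 − 149), so the pair is consistent; merging gives n ≡ 6008 (mod 13113), where 13113 = lcm(279, 141).
gcd(13113, 261) = 9 and 9 | (32 − 6008), so the pair is consistent; merging gives n ≡ 228929 (mod 380277), where 380277 = lcm(13113, 261).
The solution is unique modulo lcm(279, 141, 261) = 380277.

228929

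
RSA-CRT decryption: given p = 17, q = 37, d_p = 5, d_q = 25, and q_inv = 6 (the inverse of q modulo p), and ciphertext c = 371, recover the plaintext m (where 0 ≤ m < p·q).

556

m₁ = c^(d_p) mod p: c ≡ 14 (mod 17), and 14^5 mod 17 = 12.
m₂ = c^(d_q) mod q: c ≡ 1 (mod 37), and 1^25 mod 37 = 1.
h = q_inv·(m₁ − m₂) mod p = 6·(12 − 1) mod 17 = 15.
m = m₂ + h·q = 1 + 15·37 = 556.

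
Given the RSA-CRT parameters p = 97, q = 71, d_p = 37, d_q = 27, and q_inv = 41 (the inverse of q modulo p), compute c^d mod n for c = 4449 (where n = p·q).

3521

m₁ = c^(d_p) mod p: c ≡ 84 (mod 97), and 84^37 mod 97 = 29.
m₂ = c^(d_q) mod q: c ≡ 47 (mod 71), and 47^27 mod 71 = 42.
h = q_inv·(m₁ − m₂) mod p = 41·(29 − 42) mod 97 = 49.
m = m₂ + h·q = 42 + 49·71 = 3521.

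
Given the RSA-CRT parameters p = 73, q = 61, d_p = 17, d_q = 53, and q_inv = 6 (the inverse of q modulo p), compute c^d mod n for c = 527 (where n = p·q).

2733

m₁ = c^(d_p) mod p: c ≡ 16 (mod 73), and 16^17 mod 73 = 32.
m₂ = c^(d_q) mod q: c ≡ 39 (mod 61), and 39^53 mod 61 = 49.
h = q_inv·(m₁ − m₂) mod p = 6·(32 − 49) mod 73 = 44.
m = m₂ + h·q = 49 + 44·61 = 2733.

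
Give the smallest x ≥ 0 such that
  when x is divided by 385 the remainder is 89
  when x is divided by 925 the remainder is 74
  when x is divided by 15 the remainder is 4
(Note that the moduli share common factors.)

Combine the congruences pairwise.
gcd(385, 925) = 5 and 5 | (74 − 89), so the pair is consistent; merging gives x ≡ 13949 (mod 71225), where 71225 = lcm(385, 925).
gcd(71225, 15) = 5 and 5 | (4 − 13949), so the pair is consistent; merging gives x ≡ 85174 (mod 213675), where 213675 = lcm(71225, 15).
The solution is unique modulo lcm(385, 925, 15) = 213675.

85174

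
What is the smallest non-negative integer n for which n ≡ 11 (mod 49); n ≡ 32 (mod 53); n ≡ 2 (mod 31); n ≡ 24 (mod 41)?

2690895

The moduli are pairwise coprime; M = 49·53·31·41 = 3300787.
M/49 = 67363; 67363 ≡ 37 (mod 49); 37·4 ≡ 1, so inverse 4.
M/53 = 62279; 62279 ≡ 4 (mod 53); 4·40 ≡ 1, so inverse 40.
M/31 = 106477; 106477 ≡ 23 (mod 31); 23·27 ≡ 1, so inverse 27.
M/41 = 80507; 80507 ≡ 24 (mod 41); 24·12 ≡ 1, so inverse 12.
n ≡ 11·67363·4 + 32·62279·40 + 2·106477·27 + 24·80507·12 = 111616866.
111616866 mod 3300787 = 2690895.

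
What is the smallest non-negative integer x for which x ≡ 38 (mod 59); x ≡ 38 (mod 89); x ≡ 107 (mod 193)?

The moduli are pairwise coprime; N = 59·89·193 = 1013443.
N/59 = 17177; 17177 ≡ 8 (mod 59); 8·37 ≡ 1, so inverse 37.
N/89 = 11387; 11387 ≡ 84 (mod 89); 84·71 ≡ 1, so inverse 71.
N/193 = 5251; 5251 ≡ 40 (mod 193); 40·111 ≡ 1, so inverse 111.
x ≡ 38·17177·37 + 38·11387·71 + 107·5251·111 = 117239115.
117239115 mod 1013443 = 693170.

693170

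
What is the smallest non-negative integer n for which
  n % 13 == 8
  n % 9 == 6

From n ≡ 8 (mod 13) write n = 8 + 13t. Substituting into n ≡ 6 (mod 9) gives 13t ≡ 7 (mod 9), and since 4⁻¹ ≡ 7 (mod 9), t ≡ 4. Hence n ≡ 8 + 13·4 = 60 (mod 117).

60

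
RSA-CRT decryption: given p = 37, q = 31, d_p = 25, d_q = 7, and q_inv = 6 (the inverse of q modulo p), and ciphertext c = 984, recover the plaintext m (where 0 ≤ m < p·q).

m₁ = c^(d_p) mod p: c ≡ 22 (mod 37), and 22^25 mod 37 = 35.
m₂ = c^(d_q) mod q: c ≡ 23 (mod 31), and 23^7 mod 31 = 29.
h = q_inv·(m₁ − m₂) mod p = 6·(35 − 29) mod 37 = 36.
m = m₂ + h·q = 29 + 36·31 = 1145.

1145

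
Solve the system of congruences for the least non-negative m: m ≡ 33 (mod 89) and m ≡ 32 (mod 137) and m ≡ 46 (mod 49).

379796

The moduli are pairwise coprime; N = 89·137·49 = 597457.
N/89 = 6713; 6713 ≡ 38 (mod 89); 38·82 ≡ 1, so inverse 82.
N/137 = 4361; 4361 ≡ 114 (mod 137); 114·131 ≡ 1, so inverse 131.
N/49 = 12193; 12193 ≡ 41 (mod 49); 41·6 ≡ 1, so inverse 6.
m ≡ 33·6713·82 + 32·4361·131 + 46·12193·6 = 39811958.
39811958 mod 597457 = 379796.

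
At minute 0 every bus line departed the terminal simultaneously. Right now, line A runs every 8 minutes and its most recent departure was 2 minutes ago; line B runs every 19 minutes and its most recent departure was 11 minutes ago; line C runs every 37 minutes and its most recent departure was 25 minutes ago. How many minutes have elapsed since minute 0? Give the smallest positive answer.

4058

The moduli are pairwise coprime; N = 8·19·37 = 5624.
N/8 = 703; 703 ≡ 7 (mod 8); 7·7 ≡ 1, so inverse 7.
N/19 = 296; 296 ≡ 11 (mod 19); 11·7 ≡ 1, so inverse 7.
N/37 = 152; 152 ≡ 4 (mod 37); 4·28 ≡ 1, so inverse 28.
t ≡ 2·703·7 + 11·296·7 + 25·152·28 = 139034.
139034 mod 5624 = 4058.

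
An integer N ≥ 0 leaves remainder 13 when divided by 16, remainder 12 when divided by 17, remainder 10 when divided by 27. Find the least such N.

1117

From N ≡ 13 (mod 16) write N = 13 + 16t. Substituting into N ≡ 12 (mod 17) gives 16t ≡ 16 (mod 17), and since 16⁻¹ ≡ 16 (mod 17), t ≡ 1. Hence N ≡ 13 + 16·1 = 29 (mod 272).
From N ≡ 29 (mod 272) write N = 29 + 272t. Substituting into N ≡ 10 (mod 27) gives 272t ≡ 8 (mod 27), and since 2⁻¹ ≡ 14 (mod 27), t ≡ 4. Hence N ≡ 29 + 272·4 = 1117 (mod 7344).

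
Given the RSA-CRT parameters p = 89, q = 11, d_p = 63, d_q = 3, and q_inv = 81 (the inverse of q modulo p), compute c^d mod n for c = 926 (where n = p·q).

129

m₁ = c^(d_p) mod p: c ≡ 36 (mod 89), and 36^63 mod 89 = 40.
m₂ = c^(d_q) mod q: c ≡ 2 (mod 11), and 2^3 mod 11 = 8.
h = q_inv·(m₁ − m₂) mod p = 81·(40 − 8) mod 89 = 11.
m = m₂ + h·q = 8 + 11·11 = 129.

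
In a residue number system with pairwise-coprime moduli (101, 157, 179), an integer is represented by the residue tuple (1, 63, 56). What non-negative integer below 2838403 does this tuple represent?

Combine the congruences pairwise.
From x ≡ 1 (mod 101) write x = 1 + 101t. Substituting into x ≡ 63 (mod 157) gives 101t ≡ 62 (mod 157), and since 101⁻¹ ≡ 14 (mod 157), t ≡ 83. Hence x ≡ 1 + 101·83 = 8384 (mod 15857).
From x ≡ 8384 (mod 15857) write x = 8384 + 15857t. Substituting into x ≡ 56 (mod 179) gives 15857t ≡ 85 (mod 179), and since 105⁻¹ ≡ 104 (mod 179), t ≡ 69. Hence x ≡ 8384 + 15857·69 = 1102517 (mod 2838403).

1102517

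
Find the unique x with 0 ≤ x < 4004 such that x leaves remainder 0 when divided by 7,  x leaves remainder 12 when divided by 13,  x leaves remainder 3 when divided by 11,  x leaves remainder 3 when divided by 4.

From x ≡ 0 (mod 7) write x = 0 + 7t. Substituting into x ≡ 12 (mod 13) gives 7t ≡ 12 (mod 13), and since 7⁻¹ ≡ 2 (mod 13), t ≡ 11. Hence x ≡ 0 + 7·11 = 77 (mod 91).
From x ≡ 77 (mod 91) write x = 77 + 91t. Substituting into x ≡ 3 (mod 11) gives 91t ≡ 3 (mod 11), and since 3⁻¹ ≡ 4 (mod 11), t ≡ 1. Hence x ≡ 77 + 91·1 = 168 (mod 1001).
From x ≡ 168 (mod 1001) write x = 168 + 1001t. Substituting into x ≡ 3 (mod 4) gives 1001t ≡ 3 (mod 4), and since 1⁻¹ ≡ 1 (mod 4), t ≡ 3. Hence x ≡ 168 + 1001·3 = 3171 (mod 4004).

3171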